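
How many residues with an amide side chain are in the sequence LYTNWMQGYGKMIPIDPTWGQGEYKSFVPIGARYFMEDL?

3

Asparagine (N) and glutamine (Q) have uncharged amide side chains.
Matching residues: N4, Q7, Q21.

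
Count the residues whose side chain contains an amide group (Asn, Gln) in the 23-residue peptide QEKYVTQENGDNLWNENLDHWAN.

Matching residues: Q1, Q7, N9, N12, N15, N17, N23.

7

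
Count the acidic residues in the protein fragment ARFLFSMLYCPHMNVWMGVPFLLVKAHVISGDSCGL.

1

Only D (aspartate) and E (glutamate) carry a side-chain carboxylic acid.
Matching residues: D32.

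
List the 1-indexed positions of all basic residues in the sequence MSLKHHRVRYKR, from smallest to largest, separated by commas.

4, 5, 6, 7, 9, 11, 12

K, R, and H are the three residues with basic side chains (ε-amine, guanidinium, and imidazole respectively).
Matching residues: K4, H5, H6, R7, R9, K11, R12.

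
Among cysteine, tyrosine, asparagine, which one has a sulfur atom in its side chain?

cysteine

Only Cys (C) and Met (M) have a sulfur atom in the side chain.
Of the listed options, only cysteine belongs to this group.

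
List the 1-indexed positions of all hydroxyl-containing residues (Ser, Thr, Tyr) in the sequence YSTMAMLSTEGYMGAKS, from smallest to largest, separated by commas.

Matching residues: Y1, S2, T3, S8, T9, Y12, S17.

1, 2, 3, 8, 9, 12, 17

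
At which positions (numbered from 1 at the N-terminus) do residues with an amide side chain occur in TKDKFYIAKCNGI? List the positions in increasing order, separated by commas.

The amide-side-chain residues are Asn (N) and Gln (Q).
Matching residues: N11.

11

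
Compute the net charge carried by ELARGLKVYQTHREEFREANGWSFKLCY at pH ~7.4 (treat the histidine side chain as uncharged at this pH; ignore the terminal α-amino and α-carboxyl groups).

+1

The side chains ionized at physiological pH are Lys/Arg (+1) and Asp/Glu (−1); with His treated as neutral, nothing else contributes.
Positive (K, R): R4, K7, R13, R17, K25 → +5.
Negative (D, E): E1, E14, E15, E18 → −4.
Net charge = (+5) + (−4) = +1.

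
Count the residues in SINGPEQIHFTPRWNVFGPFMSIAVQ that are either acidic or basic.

Acidic: D, E. Basic: H, K, R.
Acidic residues here: E6 (1).
Basic residues here: H9, R13 (2).
The two groups share no amino acid, so total = 1 + 2 = 3.

3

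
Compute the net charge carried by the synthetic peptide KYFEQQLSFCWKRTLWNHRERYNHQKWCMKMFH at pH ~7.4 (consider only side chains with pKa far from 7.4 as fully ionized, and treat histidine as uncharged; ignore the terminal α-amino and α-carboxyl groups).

+5

The side chains ionized at physiological pH are Lys/Arg (+1) and Asp/Glu (−1); with His treated as neutral, nothing else contributes.
Positive (K, R): K1, K12, R13, R19, R21, K26, K30 → +7.
Negative (D, E): E4, E20 → −2.
Net charge = (+7) + (−2) = +5.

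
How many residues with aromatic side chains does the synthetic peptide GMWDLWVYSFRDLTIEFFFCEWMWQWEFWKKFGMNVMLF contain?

14

Phenylalanine (F), tryptophan (W), and tyrosine (Y) have aromatic ring side chains.
Matching residues: W3, W6, Y8, F10, F17, F18, F19, W22, W24, W26, F28, W29, F32, F39.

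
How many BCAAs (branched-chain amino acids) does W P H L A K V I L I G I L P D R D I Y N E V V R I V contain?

V, L, and I make up the branched-chain aliphatic group.
Matching residues: L4, V7, I8, L9, I10, I12, L13, I18, V22, V23, I25, V26.

12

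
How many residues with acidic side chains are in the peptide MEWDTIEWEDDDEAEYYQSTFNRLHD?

10

Aspartate (D) and glutamate (E) have carboxylic-acid side chains and are the acidic amino acids.
Matching residues: E2, D4, E7, E9, D10, D11, D12, E13, E15, D26.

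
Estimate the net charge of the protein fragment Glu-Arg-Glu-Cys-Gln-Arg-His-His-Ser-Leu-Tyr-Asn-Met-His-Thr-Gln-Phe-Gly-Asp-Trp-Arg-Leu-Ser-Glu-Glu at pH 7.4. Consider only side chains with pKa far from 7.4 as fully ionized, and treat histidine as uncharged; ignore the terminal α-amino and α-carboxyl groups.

Near pH 7.4, K and R contribute +1 each, D and E contribute −1 each, and every other side chain (His included, as stated) is uncharged.
Positive (K, R): Arg2, Arg6, Arg21 → +3.
Negative (D, E): Glu1, Glu3, Asp19, Glu24, Glu25 → −5.
Net charge = (+3) + (−5) = −2.

-2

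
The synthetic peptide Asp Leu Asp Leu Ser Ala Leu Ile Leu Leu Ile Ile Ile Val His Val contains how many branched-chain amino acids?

The BCAAs are Val, Leu, and Ile — aliphatic side chains with a branch point.
Matching residues: Leu2, Leu4, Leu7, Ile8, Leu9, Leu10, Ile11, Ile12, Ile13, Val14, Val16.

11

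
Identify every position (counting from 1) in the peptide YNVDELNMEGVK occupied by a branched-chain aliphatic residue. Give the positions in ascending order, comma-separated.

3, 6, 11

Valine (V), leucine (L), and isoleucine (I) are the branched-chain amino acids.
Matching residues: V3, L6, V11.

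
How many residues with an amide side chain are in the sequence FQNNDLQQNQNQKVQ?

Only N (asparagine) and Q (glutamine) carry a side-chain carboxamide.
Matching residues: Q2, N3, N4, Q7, Q8, N9, Q10, N11, Q12, Q15.

10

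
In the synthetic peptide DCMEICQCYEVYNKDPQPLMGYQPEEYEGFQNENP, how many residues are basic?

1

K, R, and H are the three residues with basic side chains (ε-amine, guanidinium, and imidazole respectively).
Matching residues: K14.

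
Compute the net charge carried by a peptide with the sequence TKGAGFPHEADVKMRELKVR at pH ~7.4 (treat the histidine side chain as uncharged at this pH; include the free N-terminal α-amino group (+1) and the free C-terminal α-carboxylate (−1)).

+2

At pH ~7.4 the Lys and Arg side chains are protonated (+1), the Asp and Glu side chains are deprotonated (−1), and with His taken as neutral all other side chains carry no charge.
Positive (K, R): K2, K13, R15, K18, R20 → +5.
Negative (D, E): E9, D11, E16 → −3.
The N-terminus (+1) and C-terminus (−1) cancel.
Net charge = (+5) + (−3) = +2.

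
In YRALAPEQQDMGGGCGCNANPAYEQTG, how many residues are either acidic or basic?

4

Acidic: D, E. Basic: H, K, R.
Acidic residues here: E7, D10, E24 (3).
Basic residues here: R2 (1).
The two groups share no amino acid, so total = 3 + 1 = 4.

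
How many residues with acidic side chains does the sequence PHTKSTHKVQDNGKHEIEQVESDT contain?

The acidic residues are Asp (D) and Glu (E), whose side chains end in a carboxylate group.
Matching residues: D11, E16, E18, E21, D23.

5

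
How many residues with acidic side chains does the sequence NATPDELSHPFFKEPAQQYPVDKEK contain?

Only D (aspartate) and E (glutamate) carry a side-chain carboxylic acid.
Matching residues: D5, E6, E14, D22, E24.

5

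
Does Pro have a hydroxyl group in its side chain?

No

Serine (S), threonine (T), and tyrosine (Y) each carry a hydroxyl group on the side chain.
Proline is not in this group.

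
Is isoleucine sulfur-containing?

No

The sulfur-bearing residues are cysteine (–SH) and methionine (–S–CH₃).
Isoleucine is not in this group.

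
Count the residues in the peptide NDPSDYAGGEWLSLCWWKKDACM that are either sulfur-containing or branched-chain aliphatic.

Sulfur-containing: C, M. Branched-chain aliphatic: I, L, V.
Sulfur-containing residues here: C15, C22, M23 (3).
Branched-chain aliphatic residues here: L12, L14 (2).
The two groups share no amino acid, so total = 3 + 2 = 5.

5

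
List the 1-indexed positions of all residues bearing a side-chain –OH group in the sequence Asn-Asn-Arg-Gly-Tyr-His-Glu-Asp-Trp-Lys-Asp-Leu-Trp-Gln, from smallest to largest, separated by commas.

5

The –OH-bearing residues are Ser, Thr (aliphatic alcohols), and Tyr (phenol).
Matching residues: Tyr5.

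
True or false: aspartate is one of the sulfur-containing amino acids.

The sulfur-bearing residues are cysteine (–SH) and methionine (–S–CH₃).
Aspartate is not in this group.

False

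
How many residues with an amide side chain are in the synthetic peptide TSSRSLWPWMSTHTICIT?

0

Asparagine (N) and glutamine (Q) have uncharged amide side chains.
None of the 18 residues belong to this group.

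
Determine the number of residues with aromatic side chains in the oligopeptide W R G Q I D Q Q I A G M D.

1

The aromatic amino acids are Phe (F, benzyl), Trp (W, indole), and Tyr (Y, phenol).
Matching residues: W1.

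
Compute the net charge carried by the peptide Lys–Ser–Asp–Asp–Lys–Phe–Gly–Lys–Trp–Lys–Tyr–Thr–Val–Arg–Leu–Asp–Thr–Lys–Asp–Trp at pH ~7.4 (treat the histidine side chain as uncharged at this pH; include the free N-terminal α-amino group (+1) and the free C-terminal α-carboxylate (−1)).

+2

Near pH 7.4, K and R contribute +1 each, D and E contribute −1 each, and every other side chain (His included, as stated) is uncharged.
Positive (K, R): Lys1, Lys5, Lys8, Lys10, Arg14, Lys18 → +6.
Negative (D, E): Asp3, Asp4, Asp16, Asp19 → −4.
The N-terminus (+1) and C-terminus (−1) cancel.
Net charge = (+6) + (−4) = +2.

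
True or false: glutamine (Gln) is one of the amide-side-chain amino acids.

True

Asparagine (N) and glutamine (Q) have uncharged amide side chains.
Glutamine is in this group.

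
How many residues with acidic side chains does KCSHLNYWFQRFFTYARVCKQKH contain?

0

Aspartate (D) and glutamate (E) have carboxylic-acid side chains and are the acidic amino acids.
None of the 23 residues belong to this group.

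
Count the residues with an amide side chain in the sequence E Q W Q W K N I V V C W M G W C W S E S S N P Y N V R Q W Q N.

8

The amide-side-chain residues are Asn (N) and Gln (Q).
Matching residues: Q2, Q4, N7, N22, N25, Q28, Q30, N31.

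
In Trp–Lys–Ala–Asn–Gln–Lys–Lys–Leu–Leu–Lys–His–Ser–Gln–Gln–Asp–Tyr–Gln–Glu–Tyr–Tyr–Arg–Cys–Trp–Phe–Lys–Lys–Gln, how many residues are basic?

8

K, R, and H are the three residues with basic side chains (ε-amine, guanidinium, and imidazole respectively).
Matching residues: Lys2, Lys6, Lys7, Lys10, His11, Arg21, Lys25, Lys26.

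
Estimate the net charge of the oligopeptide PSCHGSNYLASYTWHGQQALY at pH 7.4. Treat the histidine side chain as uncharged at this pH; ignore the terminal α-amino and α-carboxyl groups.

Near pH 7.4, K and R contribute +1 each, D and E contribute −1 each, and every other side chain (His included, as stated) is uncharged.
Positive (K, R): none → +0.
Negative (D, E): none → −0.
Net charge = (+0) + (−0) = 0.

0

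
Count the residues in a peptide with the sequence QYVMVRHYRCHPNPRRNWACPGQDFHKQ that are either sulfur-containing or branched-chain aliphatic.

Sulfur-containing: C, M. Branched-chain aliphatic: I, L, V.
Sulfur-containing residues here: M4, C10, C20 (3).
Branched-chain aliphatic residues here: V3, V5 (2).
The two groups share no amino acid, so total = 3 + 2 = 5.

5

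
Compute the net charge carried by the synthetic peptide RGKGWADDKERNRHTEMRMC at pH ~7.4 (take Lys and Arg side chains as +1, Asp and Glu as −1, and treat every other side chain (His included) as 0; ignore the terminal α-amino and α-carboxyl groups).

Positive (K, R): R1, K3, K9, R11, R13, R18 → +6.
Negative (D, E): D7, D8, E10, E16 → −4.
Net charge = (+6) + (−4) = +2.

+2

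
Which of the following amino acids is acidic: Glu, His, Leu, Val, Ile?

The acidic residues are Asp (D) and Glu (E), whose side chains end in a carboxylate group.
Of the listed options, only Glu belongs to this group.

Glu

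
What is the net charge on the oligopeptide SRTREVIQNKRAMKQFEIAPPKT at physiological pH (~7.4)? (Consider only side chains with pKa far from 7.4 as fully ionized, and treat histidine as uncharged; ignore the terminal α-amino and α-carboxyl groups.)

+4

Near pH 7.4, K and R contribute +1 each, D and E contribute −1 each, and every other side chain (His included, as stated) is uncharged.
Positive (K, R): R2, R4, K10, R11, K14, K22 → +6.
Negative (D, E): E5, E17 → −2.
Net charge = (+6) + (−2) = +4.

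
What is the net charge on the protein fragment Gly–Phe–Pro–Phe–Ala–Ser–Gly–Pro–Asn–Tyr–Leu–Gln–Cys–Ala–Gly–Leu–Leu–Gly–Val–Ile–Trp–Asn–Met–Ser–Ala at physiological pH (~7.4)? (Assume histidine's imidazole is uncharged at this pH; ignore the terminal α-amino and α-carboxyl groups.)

0

Near pH 7.4, K and R contribute +1 each, D and E contribute −1 each, and every other side chain (His included, as stated) is uncharged.
Positive (K, R): none → +0.
Negative (D, E): none → −0.
Net charge = (+0) + (−0) = 0.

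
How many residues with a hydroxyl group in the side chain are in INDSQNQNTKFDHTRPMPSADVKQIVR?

4

The –OH-bearing residues are Ser, Thr (aliphatic alcohols), and Tyr (phenol).
Matching residues: S4, T9, T14, S19.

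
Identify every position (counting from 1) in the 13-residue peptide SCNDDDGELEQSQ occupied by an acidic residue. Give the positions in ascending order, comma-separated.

Matching residues: D4, D5, D6, E8, E10.

4, 5, 6, 8, 10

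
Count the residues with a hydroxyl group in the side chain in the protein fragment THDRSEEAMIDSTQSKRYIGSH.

7

S, T, and Y are the three residues with a side-chain hydroxyl.
Matching residues: T1, S5, S12, T13, S15, Y18, S21.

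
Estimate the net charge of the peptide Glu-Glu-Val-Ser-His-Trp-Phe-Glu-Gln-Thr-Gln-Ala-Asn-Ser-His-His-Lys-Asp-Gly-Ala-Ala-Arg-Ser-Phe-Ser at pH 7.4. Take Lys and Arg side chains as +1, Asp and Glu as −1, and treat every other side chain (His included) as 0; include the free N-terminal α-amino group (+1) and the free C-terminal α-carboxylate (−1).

Positive (K, R): Lys17, Arg22 → +2.
Negative (D, E): Glu1, Glu2, Glu8, Asp18 → −4.
The N-terminus (+1) and C-terminus (−1) cancel.
Net charge = (+2) + (−4) = −2.

-2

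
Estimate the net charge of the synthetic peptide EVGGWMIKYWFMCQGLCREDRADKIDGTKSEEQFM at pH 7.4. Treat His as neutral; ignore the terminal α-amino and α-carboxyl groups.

The side chains ionized at physiological pH are Lys/Arg (+1) and Asp/Glu (−1); with His treated as neutral, nothing else contributes.
Positive (K, R): K8, R18, R21, K24, K29 → +5.
Negative (D, E): E1, E19, D20, D23, D26, E31, E32 → −7.
Net charge = (+5) + (−7) = −2.

-2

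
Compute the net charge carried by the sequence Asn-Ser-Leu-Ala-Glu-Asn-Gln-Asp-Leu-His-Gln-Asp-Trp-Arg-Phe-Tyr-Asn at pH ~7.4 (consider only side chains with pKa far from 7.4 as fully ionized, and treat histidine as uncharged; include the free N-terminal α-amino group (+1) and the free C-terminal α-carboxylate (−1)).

-2

At pH ~7.4 the Lys and Arg side chains are protonated (+1), the Asp and Glu side chains are deprotonated (−1), and with His taken as neutral all other side chains carry no charge.
Positive (K, R): Arg14 → +1.
Negative (D, E): Glu5, Asp8, Asp12 → −3.
The N-terminus (+1) and C-terminus (−1) cancel.
Net charge = (+1) + (−3) = −2.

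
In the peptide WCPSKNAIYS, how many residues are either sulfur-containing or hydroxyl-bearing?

Sulfur-containing: C, M. Hydroxyl-bearing: S, T, Y.
Sulfur-containing residues here: C2 (1).
Hydroxyl-bearing residues here: S4, Y9, S10 (3).
The two groups share no amino acid, so total = 1 + 3 = 4.

4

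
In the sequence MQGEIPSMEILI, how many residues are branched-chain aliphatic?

V, L, and I make up the branched-chain aliphatic group.
Matching residues: I5, I10, L11, I12.

4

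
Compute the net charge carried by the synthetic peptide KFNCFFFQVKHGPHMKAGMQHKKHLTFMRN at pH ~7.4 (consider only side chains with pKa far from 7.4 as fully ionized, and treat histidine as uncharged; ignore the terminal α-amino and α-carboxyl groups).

+6

Near pH 7.4, K and R contribute +1 each, D and E contribute −1 each, and every other side chain (His included, as stated) is uncharged.
Positive (K, R): K1, K10, K16, K22, K23, R29 → +6.
Negative (D, E): none → −0.
Net charge = (+6) + (−0) = +6.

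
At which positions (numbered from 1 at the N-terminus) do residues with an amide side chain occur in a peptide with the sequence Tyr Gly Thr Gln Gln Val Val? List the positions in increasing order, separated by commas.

4, 5

Only N (asparagine) and Q (glutamine) carry a side-chain carboxamide.
Matching residues: Gln4, Gln5.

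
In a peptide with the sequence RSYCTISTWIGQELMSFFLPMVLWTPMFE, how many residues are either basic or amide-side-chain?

2

Basic: H, K, R. Amide-side-chain: N, Q.
Basic residues here: R1 (1).
Amide-side-chain residues here: Q12 (1).
The two groups share no amino acid, so total = 1 + 1 = 2.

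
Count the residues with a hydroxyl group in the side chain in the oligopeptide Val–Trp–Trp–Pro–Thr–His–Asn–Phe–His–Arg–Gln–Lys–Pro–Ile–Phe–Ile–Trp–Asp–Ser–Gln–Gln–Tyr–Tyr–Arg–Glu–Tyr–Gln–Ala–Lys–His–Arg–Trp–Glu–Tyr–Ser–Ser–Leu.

Serine (S), threonine (T), and tyrosine (Y) each carry a hydroxyl group on the side chain.
Matching residues: Thr5, Ser19, Tyr22, Tyr23, Tyr26, Tyr34, Ser35, Ser36.

8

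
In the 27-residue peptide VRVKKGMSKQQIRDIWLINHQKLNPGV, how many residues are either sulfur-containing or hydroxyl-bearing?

Sulfur-containing: C, M. Hydroxyl-bearing: S, T, Y.
Sulfur-containing residues here: M7 (1).
Hydroxyl-bearing residues here: S8 (1).
The two groups share no amino acid, so total = 1 + 1 = 2.

2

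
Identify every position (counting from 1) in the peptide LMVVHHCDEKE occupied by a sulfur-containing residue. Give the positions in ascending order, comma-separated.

The sulfur-bearing residues are cysteine (–SH) and methionine (–S–CH₃).
Matching residues: M2, C7.

2, 7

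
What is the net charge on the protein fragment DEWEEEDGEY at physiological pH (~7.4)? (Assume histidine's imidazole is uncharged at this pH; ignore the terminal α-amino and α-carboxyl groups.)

Near pH 7.4, K and R contribute +1 each, D and E contribute −1 each, and every other side chain (His included, as stated) is uncharged.
Positive (K, R): none → +0.
Negative (D, E): D1, E2, E4, E5, E6, D7, E9 → −7.
Net charge = (+0) + (−7) = −7.

-7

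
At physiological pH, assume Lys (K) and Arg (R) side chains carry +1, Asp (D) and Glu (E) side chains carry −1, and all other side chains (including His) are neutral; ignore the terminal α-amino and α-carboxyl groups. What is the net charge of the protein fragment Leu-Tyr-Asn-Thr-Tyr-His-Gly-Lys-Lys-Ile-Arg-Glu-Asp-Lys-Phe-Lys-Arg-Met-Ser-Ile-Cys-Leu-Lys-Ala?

Positive (K, R): Lys8, Lys9, Arg11, Lys14, Lys16, Arg17, Lys23 → +7.
Negative (D, E): Glu12, Asp13 → −2.
Net charge = (+7) + (−2) = +5.

+5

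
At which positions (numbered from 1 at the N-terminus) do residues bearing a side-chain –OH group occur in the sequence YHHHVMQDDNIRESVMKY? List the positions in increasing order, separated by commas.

1, 14, 18

Serine (S), threonine (T), and tyrosine (Y) each carry a hydroxyl group on the side chain.
Matching residues: Y1, S14, Y18.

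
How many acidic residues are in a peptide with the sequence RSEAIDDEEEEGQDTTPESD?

10

The acidic residues are Asp (D) and Glu (E), whose side chains end in a carboxylate group.
Matching residues: E3, D6, D7, E8, E9, E10, E11, D14, E18, D20.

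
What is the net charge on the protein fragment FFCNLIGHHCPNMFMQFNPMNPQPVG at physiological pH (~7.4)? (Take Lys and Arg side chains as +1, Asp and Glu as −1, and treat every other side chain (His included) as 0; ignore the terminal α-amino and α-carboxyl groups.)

0

Positive (K, R): none → +0.
Negative (D, E): none → −0.
Net charge = (+0) + (−0) = 0.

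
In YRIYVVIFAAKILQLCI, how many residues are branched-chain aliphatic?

V, L, and I make up the branched-chain aliphatic group.
Matching residues: I3, V5, V6, I7, I12, L13, L15, I17.

8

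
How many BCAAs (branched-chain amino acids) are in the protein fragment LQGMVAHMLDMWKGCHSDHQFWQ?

3

Valine (V), leucine (L), and isoleucine (I) are the branched-chain amino acids.
Matching residues: L1, V5, L9.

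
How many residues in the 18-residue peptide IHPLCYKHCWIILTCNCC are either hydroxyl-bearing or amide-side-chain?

3

Hydroxyl-bearing: S, T, Y. Amide-side-chain: N, Q.
Hydroxyl-bearing residues here: Y6, T14 (2).
Amide-side-chain residues here: N16 (1).
The two groups share no amino acid, so total = 2 + 1 = 3.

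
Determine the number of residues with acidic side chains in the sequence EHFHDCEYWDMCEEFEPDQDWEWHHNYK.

Aspartate (D) and glutamate (E) have carboxylic-acid side chains and are the acidic amino acids.
Matching residues: E1, D5, E7, D10, E13, E14, E16, D18, D20, E22.

10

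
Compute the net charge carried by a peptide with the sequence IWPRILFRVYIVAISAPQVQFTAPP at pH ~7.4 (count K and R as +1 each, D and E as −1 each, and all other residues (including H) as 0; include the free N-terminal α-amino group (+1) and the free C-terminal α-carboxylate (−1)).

+2

Positive (K, R): R4, R8 → +2.
Negative (D, E): none → −0.
The N-terminus (+1) and C-terminus (−1) cancel.
Net charge = (+2) + (−0) = +2.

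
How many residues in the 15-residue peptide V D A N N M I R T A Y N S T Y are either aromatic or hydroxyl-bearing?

5

Aromatic: F, W, Y. Hydroxyl-bearing: S, T, Y.
Aromatic residues here: Y11, Y15 (2).
Hydroxyl-bearing residues here: T9, Y11, S13, T14, Y15 (5).
Y is in both groups, so the 2 Y residues must not be double-counted.
Total = 2 + 5 − 2 = 5.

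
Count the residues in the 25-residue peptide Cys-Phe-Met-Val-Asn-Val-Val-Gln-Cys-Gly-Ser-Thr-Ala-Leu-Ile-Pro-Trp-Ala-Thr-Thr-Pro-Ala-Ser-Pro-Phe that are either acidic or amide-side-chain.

2

Acidic: D, E. Amide-side-chain: N, Q.
Acidic residues here: none (0).
Amide-side-chain residues here: Asn5, Gln8 (2).
The two groups share no amino acid, so total = 0 + 2 = 2.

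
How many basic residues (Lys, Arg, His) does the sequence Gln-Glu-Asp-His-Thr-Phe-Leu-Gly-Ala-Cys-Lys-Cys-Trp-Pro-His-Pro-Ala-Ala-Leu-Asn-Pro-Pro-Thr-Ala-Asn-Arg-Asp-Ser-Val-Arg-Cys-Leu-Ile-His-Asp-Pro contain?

Matching residues: His4, Lys11, His15, Arg26, Arg30, His34.

6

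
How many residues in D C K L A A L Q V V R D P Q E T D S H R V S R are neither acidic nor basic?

Acidic: D, E. Basic: K, R, H. All other residues are neither.
Matching residues: C2, L4, A5, A6, L7, Q8, V9, V10, P13, Q14, T16, S18, V21, S22.

14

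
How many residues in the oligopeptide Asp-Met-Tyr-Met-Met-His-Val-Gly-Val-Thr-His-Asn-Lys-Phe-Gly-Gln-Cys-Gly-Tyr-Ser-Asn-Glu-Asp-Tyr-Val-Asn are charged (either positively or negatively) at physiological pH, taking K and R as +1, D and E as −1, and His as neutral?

4

Charged side chains at pH ~7.4: K, R (positive); D, E (negative).
Matching residues: Asp1, Lys13, Glu22, Asp23.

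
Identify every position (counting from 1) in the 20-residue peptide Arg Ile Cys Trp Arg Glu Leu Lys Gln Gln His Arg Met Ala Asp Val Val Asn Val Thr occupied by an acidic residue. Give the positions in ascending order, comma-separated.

6, 15

The acidic residues are Asp (D) and Glu (E), whose side chains end in a carboxylate group.
Matching residues: Glu6, Asp15.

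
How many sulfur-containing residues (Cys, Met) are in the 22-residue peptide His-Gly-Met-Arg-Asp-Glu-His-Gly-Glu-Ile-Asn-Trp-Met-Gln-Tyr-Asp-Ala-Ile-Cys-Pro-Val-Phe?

Matching residues: Met3, Met13, Cys19.

3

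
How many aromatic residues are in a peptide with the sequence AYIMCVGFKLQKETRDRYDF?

The aromatic amino acids are Phe (F, benzyl), Trp (W, indole), and Tyr (Y, phenol).
Matching residues: Y2, F8, Y18, F20.

4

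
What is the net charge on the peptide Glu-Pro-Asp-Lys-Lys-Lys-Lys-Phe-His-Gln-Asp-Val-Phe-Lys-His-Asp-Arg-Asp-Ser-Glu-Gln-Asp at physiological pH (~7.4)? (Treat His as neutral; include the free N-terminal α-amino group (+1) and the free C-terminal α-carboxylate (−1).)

Near pH 7.4, K and R contribute +1 each, D and E contribute −1 each, and every other side chain (His included, as stated) is uncharged.
Positive (K, R): Lys4, Lys5, Lys6, Lys7, Lys14, Arg17 → +6.
Negative (D, E): Glu1, Asp3, Asp11, Asp16, Asp18, Glu20, Asp22 → −7.
The N-terminus (+1) and C-terminus (−1) cancel.
Net charge = (+6) + (−7) = −1.

-1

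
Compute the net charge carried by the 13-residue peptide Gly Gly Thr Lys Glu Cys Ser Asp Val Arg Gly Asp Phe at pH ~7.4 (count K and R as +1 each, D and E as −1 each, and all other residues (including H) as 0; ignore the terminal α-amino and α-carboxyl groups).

-1

Positive (K, R): Lys4, Arg10 → +2.
Negative (D, E): Glu5, Asp8, Asp12 → −3.
Net charge = (+2) + (−3) = −1.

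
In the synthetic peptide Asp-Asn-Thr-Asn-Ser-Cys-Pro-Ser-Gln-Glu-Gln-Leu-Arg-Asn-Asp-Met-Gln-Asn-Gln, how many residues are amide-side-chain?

The amide-side-chain residues are Asn (N) and Gln (Q).
Matching residues: Asn2, Asn4, Gln9, Gln11, Asn14, Gln17, Asn18, Gln19.

8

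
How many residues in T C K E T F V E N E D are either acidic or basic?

Acidic: D, E. Basic: H, K, R.
Acidic residues here: E4, E8, E10, D11 (4).
Basic residues here: K3 (1).
The two groups share no amino acid, so total = 4 + 1 = 5.

5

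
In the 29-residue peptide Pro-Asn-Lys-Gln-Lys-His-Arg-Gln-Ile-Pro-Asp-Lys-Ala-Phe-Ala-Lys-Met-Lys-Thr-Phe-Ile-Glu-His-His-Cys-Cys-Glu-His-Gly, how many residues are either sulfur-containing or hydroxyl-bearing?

Sulfur-containing: C, M. Hydroxyl-bearing: S, T, Y.
Sulfur-containing residues here: Met17, Cys25, Cys26 (3).
Hydroxyl-bearing residues here: Thr19 (1).
The two groups share no amino acid, so total = 3 + 1 = 4.

4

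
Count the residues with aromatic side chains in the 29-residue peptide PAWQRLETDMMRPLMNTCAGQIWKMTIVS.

2

Phenylalanine (F), tryptophan (W), and tyrosine (Y) have aromatic ring side chains.
Matching residues: W3, W23.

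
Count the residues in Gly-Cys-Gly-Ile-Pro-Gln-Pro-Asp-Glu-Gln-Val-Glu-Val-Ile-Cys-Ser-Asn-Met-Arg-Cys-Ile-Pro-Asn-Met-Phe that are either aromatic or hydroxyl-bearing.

Aromatic: F, W, Y. Hydroxyl-bearing: S, T, Y.
Aromatic residues here: Phe25 (1).
Hydroxyl-bearing residues here: Ser16 (1).
(Y belongs to both groups, but none appear in this sequence.) Total = 1 + 1 = 2.

2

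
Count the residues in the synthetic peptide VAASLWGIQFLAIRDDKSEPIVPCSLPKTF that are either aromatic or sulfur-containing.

Aromatic: F, W, Y. Sulfur-containing: C, M.
Aromatic residues here: W6, F10, F30 (3).
Sulfur-containing residues here: C24 (1).
The two groups share no amino acid, so total = 3 + 1 = 4.

4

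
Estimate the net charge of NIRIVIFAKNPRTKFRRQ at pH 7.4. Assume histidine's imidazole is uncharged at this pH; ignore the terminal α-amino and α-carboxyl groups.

Near pH 7.4, K and R contribute +1 each, D and E contribute −1 each, and every other side chain (His included, as stated) is uncharged.
Positive (K, R): R3, K9, R12, K14, R16, R17 → +6.
Negative (D, E): none → −0.
Net charge = (+6) + (−0) = +6.

+6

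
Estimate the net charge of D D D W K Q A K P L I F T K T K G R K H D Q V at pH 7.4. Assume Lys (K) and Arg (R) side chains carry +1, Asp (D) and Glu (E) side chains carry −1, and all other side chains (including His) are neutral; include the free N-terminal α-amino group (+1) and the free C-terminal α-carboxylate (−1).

+2

Positive (K, R): K5, K8, K14, K16, R18, K19 → +6.
Negative (D, E): D1, D2, D3, D21 → −4.
The N-terminus (+1) and C-terminus (−1) cancel.
Net charge = (+6) + (−4) = +2.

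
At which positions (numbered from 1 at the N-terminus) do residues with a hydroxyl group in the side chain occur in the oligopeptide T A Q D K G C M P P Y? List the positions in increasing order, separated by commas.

1, 11

The –OH-bearing residues are Ser, Thr (aliphatic alcohols), and Tyr (phenol).
Matching residues: T1, Y11.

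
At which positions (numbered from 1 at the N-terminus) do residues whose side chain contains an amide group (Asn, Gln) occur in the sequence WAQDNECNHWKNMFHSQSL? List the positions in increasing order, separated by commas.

3, 5, 8, 12, 17

Matching residues: Q3, N5, N8, N12, Q17.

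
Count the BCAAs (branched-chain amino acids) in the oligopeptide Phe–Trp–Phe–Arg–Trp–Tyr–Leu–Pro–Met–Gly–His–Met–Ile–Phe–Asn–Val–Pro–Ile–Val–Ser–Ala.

5

Valine (V), leucine (L), and isoleucine (I) are the branched-chain amino acids.
Matching residues: Leu7, Ile13, Val16, Ile18, Val19.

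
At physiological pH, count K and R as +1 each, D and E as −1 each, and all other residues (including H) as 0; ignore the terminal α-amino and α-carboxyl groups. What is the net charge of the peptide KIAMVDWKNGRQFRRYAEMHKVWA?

Positive (K, R): K1, K8, R11, R14, R15, K21 → +6.
Negative (D, E): D6, E18 → −2.
Net charge = (+6) + (−2) = +4.

+4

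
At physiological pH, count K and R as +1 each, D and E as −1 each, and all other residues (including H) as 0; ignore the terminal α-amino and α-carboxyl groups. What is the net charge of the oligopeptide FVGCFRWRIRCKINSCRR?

+6

Positive (K, R): R6, R8, R10, K12, R17, R18 → +6.
Negative (D, E): none → −0.
Net charge = (+6) + (−0) = +6.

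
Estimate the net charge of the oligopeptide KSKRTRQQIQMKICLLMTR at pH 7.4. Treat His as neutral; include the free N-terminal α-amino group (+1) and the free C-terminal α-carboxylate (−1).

+6

The side chains ionized at physiological pH are Lys/Arg (+1) and Asp/Glu (−1); with His treated as neutral, nothing else contributes.
Positive (K, R): K1, K3, R4, R6, K12, R19 → +6.
Negative (D, E): none → −0.
The N-terminus (+1) and C-terminus (−1) cancel.
Net charge = (+6) + (−0) = +6.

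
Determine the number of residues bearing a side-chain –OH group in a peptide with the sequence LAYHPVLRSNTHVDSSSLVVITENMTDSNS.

10

The –OH-bearing residues are Ser, Thr (aliphatic alcohols), and Tyr (phenol).
Matching residues: Y3, S9, T11, S15, S16, S17, T22, T26, S28, S30.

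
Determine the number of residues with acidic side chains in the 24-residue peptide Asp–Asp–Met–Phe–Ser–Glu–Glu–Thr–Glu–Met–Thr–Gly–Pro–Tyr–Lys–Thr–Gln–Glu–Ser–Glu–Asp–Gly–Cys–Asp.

9

Only D (aspartate) and E (glutamate) carry a side-chain carboxylic acid.
Matching residues: Asp1, Asp2, Glu6, Glu7, Glu9, Glu18, Glu20, Asp21, Asp24.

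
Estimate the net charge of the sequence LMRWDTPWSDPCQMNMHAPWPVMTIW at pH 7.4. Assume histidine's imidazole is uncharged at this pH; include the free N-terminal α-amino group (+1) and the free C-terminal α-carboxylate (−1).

-1

Near pH 7.4, K and R contribute +1 each, D and E contribute −1 each, and every other side chain (His included, as stated) is uncharged.
Positive (K, R): R3 → +1.
Negative (D, E): D5, D10 → −2.
The N-terminus (+1) and C-terminus (−1) cancel.
Net charge = (+1) + (−2) = −1.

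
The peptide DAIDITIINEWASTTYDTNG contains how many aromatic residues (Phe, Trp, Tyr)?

2

Matching residues: W11, Y16.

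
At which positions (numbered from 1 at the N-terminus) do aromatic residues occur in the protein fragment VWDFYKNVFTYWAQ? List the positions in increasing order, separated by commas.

2, 4, 5, 9, 11, 12

F, W, and Y each carry an aromatic ring on the side chain.
Matching residues: W2, F4, Y5, F9, Y11, W12.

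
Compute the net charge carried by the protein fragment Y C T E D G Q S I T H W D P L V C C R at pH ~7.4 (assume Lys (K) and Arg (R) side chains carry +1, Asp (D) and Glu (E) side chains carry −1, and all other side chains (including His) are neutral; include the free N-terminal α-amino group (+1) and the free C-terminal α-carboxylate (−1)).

-2

Positive (K, R): R19 → +1.
Negative (D, E): E4, D5, D13 → −3.
The N-terminus (+1) and C-terminus (−1) cancel.
Net charge = (+1) + (−3) = −2.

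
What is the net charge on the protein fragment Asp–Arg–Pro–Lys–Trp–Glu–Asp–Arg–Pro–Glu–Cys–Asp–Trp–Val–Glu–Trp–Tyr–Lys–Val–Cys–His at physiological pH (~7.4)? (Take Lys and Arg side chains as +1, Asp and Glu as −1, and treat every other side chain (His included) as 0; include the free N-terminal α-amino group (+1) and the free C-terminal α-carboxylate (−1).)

-2

Positive (K, R): Arg2, Lys4, Arg8, Lys18 → +4.
Negative (D, E): Asp1, Glu6, Asp7, Glu10, Asp12, Glu15 → −6.
The N-terminus (+1) and C-terminus (−1) cancel.
Net charge = (+4) + (−6) = −2.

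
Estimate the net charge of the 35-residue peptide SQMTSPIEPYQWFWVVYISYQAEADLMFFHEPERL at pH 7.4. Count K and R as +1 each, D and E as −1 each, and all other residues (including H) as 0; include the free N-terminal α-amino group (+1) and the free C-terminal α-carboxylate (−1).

Positive (K, R): R34 → +1.
Negative (D, E): E8, E23, D25, E31, E33 → −5.
The N-terminus (+1) and C-terminus (−1) cancel.
Net charge = (+1) + (−5) = −4.

-4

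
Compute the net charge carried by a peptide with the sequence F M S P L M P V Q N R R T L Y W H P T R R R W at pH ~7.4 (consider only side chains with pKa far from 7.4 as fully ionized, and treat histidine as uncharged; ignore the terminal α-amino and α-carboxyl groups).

+5

Near pH 7.4, K and R contribute +1 each, D and E contribute −1 each, and every other side chain (His included, as stated) is uncharged.
Positive (K, R): R11, R12, R20, R21, R22 → +5.
Negative (D, E): none → −0.
Net charge = (+5) + (−0) = +5.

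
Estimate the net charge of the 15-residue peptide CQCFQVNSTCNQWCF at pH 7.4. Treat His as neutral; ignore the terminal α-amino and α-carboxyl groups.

The side chains ionized at physiological pH are Lys/Arg (+1) and Asp/Glu (−1); with His treated as neutral, nothing else contributes.
Positive (K, R): none → +0.
Negative (D, E): none → −0.
Net charge = (+0) + (−0) = 0.

0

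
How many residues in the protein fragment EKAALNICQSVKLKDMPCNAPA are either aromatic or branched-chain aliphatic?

Aromatic: F, W, Y. Branched-chain aliphatic: I, L, V.
Aromatic residues here: none (0).
Branched-chain aliphatic residues here: L5, I7, V11, L13 (4).
The two groups share no amino acid, so total = 0 + 4 = 4.

4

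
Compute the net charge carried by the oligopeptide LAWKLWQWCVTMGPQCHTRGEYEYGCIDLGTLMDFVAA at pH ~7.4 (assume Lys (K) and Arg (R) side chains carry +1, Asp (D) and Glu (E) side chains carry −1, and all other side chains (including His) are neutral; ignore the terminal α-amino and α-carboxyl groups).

Positive (K, R): K4, R19 → +2.
Negative (D, E): E21, E23, D28, D34 → −4.
Net charge = (+2) + (−4) = −2.

-2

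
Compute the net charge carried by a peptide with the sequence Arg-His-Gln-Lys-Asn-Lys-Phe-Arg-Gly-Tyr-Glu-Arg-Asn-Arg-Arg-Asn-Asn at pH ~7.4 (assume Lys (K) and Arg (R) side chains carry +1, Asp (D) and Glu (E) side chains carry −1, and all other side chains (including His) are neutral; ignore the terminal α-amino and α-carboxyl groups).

+6

Positive (K, R): Arg1, Lys4, Lys6, Arg8, Arg12, Arg14, Arg15 → +7.
Negative (D, E): Glu11 → −1.
Net charge = (+7) + (−1) = +6.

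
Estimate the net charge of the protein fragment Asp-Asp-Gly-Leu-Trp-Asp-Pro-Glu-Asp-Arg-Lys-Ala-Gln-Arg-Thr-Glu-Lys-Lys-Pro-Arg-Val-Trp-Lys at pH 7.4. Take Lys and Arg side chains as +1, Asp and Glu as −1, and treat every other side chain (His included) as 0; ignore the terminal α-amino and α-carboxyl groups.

Positive (K, R): Arg10, Lys11, Arg14, Lys17, Lys18, Arg20, Lys23 → +7.
Negative (D, E): Asp1, Asp2, Asp6, Glu8, Asp9, Glu16 → −6.
Net charge = (+7) + (−6) = +1.

+1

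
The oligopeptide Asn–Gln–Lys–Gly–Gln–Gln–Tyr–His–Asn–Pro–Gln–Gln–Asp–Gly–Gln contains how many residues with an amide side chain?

Only N (asparagine) and Q (glutamine) carry a side-chain carboxamide.
Matching residues: Asn1, Gln2, Gln5, Gln6, Asn9, Gln11, Gln12, Gln15.

8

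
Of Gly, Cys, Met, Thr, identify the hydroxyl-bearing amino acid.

Thr

S, T, and Y are the three residues with a side-chain hydroxyl.
Of the listed options, only Thr belongs to this group.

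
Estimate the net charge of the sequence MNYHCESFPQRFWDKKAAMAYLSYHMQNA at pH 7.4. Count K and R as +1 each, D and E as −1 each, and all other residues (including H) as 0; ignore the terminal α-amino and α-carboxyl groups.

Positive (K, R): R11, K15, K16 → +3.
Negative (D, E): E6, D14 → −2.
Net charge = (+3) + (−2) = +1.

+1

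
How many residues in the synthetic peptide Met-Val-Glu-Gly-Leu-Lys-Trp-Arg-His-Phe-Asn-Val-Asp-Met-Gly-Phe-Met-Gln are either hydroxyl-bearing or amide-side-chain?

2

Hydroxyl-bearing: S, T, Y. Amide-side-chain: N, Q.
Hydroxyl-bearing residues here: none (0).
Amide-side-chain residues here: Asn11, Gln18 (2).
The two groups share no amino acid, so total = 0 + 2 = 2.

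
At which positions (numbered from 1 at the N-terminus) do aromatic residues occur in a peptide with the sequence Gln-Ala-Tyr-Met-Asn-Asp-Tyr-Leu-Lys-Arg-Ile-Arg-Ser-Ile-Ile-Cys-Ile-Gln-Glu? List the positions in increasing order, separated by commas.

3, 7

F, W, and Y each carry an aromatic ring on the side chain.
Matching residues: Tyr3, Tyr7.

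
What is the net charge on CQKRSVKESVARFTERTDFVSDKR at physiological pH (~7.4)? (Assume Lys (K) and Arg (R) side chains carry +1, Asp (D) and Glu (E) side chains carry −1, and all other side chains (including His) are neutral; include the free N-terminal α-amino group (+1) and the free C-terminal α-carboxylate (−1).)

Positive (K, R): K3, R4, K7, R12, R16, K23, R24 → +7.
Negative (D, E): E8, E15, D18, D22 → −4.
The N-terminus (+1) and C-terminus (−1) cancel.
Net charge = (+7) + (−4) = +3.

+3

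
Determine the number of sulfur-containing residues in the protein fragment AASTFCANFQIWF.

The sulfur-bearing residues are cysteine (–SH) and methionine (–S–CH₃).
Matching residues: C6.

1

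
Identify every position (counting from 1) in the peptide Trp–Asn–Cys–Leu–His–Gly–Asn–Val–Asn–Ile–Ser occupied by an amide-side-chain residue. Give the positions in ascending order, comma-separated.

2, 7, 9

The amide-side-chain residues are Asn (N) and Gln (Q).
Matching residues: Asn2, Asn7, Asn9.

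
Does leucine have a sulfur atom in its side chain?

The sulfur-bearing residues are cysteine (–SH) and methionine (–S–CH₃).
Leucine is not in this group.

No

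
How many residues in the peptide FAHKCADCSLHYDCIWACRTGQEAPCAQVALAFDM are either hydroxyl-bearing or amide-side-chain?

5

Hydroxyl-bearing: S, T, Y. Amide-side-chain: N, Q.
Hydroxyl-bearing residues here: S9, Y12, T20 (3).
Amide-side-chain residues here: Q22, Q28 (2).
The two groups share no amino acid, so total = 3 + 2 = 5.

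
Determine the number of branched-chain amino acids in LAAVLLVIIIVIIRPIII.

Valine (V), leucine (L), and isoleucine (I) are the branched-chain amino acids.
Matching residues: L1, V4, L5, L6, V7, I8, I9, I10, V11, I12, I13, I16, I17, I18.

14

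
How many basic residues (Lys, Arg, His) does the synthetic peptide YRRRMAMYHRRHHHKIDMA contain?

Matching residues: R2, R3, R4, H9, R10, R11, H12, H13, H14, K15.

10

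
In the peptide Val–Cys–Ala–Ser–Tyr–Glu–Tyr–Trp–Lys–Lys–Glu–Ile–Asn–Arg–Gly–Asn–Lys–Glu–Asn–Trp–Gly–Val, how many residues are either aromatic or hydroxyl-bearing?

5

Aromatic: F, W, Y. Hydroxyl-bearing: S, T, Y.
Aromatic residues here: Tyr5, Tyr7, Trp8, Trp20 (4).
Hydroxyl-bearing residues here: Ser4, Tyr5, Tyr7 (3).
Y is in both groups, so the 2 Y residues must not be double-counted.
Total = 4 + 3 − 2 = 5.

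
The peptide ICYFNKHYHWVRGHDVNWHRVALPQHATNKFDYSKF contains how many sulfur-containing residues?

Cysteine (C, thiol) and methionine (M, thioether) are the two sulfur-containing amino acids.
Matching residues: C2.

1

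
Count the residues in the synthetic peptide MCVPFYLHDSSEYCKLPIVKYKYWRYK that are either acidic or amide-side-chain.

Acidic: D, E. Amide-side-chain: N, Q.
Acidic residues here: D9, E12 (2).
Amide-side-chain residues here: none (0).
The two groups share no amino acid, so total = 2 + 0 = 2.

2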